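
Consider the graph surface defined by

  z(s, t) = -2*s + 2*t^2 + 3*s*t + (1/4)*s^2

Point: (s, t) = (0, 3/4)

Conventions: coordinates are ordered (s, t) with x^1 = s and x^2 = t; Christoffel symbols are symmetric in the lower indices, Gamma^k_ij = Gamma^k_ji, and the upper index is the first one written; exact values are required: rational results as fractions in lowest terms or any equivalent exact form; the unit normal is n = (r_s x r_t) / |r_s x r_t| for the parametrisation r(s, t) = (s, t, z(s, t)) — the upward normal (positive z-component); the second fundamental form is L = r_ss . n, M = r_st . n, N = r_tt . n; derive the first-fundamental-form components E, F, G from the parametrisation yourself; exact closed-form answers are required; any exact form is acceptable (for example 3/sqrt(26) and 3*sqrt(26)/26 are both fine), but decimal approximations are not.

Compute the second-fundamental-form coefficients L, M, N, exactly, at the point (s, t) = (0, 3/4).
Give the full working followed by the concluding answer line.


z_s = 1/4, z_t = 3, z_ss = 1/2, z_st = 3, z_tt = 4
E = 17/16, F = 3/4, G = 10; answer radicand W^2 = 161/16
unnormalised second-form numerators: l = 1/2, m = 3, n = 4; L = l/sqrt(161/16), and similarly M = m/sqrt(W^2), N = n/sqrt(W^2)

Answer: L = 2*sqrt(161)/161, M = 12*sqrt(161)/161, N = 16*sqrt(161)/161


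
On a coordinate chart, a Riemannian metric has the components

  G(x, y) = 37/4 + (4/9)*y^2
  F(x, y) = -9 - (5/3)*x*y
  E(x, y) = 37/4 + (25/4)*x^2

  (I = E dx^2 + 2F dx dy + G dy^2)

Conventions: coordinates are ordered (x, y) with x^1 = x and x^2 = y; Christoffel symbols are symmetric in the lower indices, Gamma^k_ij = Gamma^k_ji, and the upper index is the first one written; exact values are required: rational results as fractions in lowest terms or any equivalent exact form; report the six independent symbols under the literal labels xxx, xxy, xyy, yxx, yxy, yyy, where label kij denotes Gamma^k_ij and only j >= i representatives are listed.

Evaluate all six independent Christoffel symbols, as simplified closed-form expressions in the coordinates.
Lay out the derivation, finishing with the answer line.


E = 37/4 + (25/4)*x^2; F = -9 - (5/3)*x*y; G = 37/4 + (4/9)*y^2
Gamma^k_ij = (1/2) g^{kl} (d_i g_jl + d_j g_il - d_l g_ij), with g^inv = (1/(EG-F^2)) [[G, -F], [-F, E]]
first partials: E_x = (25/2)*x, E_y = 0, F_x = -(5/3)*y, F_y = -(5/3)*x, G_x = 0, G_y = (8/9)*y
D = EG - F^2 = 73/16 + (37/9)*y^2 - 30*x*y + (925/16)*x^2
expanded: Gamma^x_xx = (G E_x - 2F F_x + F E_y)/(2D), Gamma^x_xy = (G E_y - F G_x)/(2D), Gamma^x_yy = (2G F_y - G G_x - F G_y)/(2D), Gamma^y_xx = (2E F_x - E E_y - F E_x)/(2D), Gamma^y_xy = (E G_x - F E_y)/(2D), Gamma^y_yy = (E G_y - 2F F_y + F G_x)/(2D); substitute and cancel common factors

Answer: Gamma_xxx = (8325*x - 2160*y)/(8325*x^2 - 4320*x*y + 592*y^2 + 657), Gamma_xxy = 0, Gamma_xyy = (-2220*x + 576*y)/(8325*x^2 - 4320*x*y + 592*y^2 + 657), Gamma_yxx = (8100*x - 2220*y)/(8325*x^2 - 4320*x*y + 592*y^2 + 657), Gamma_yxy = 0, Gamma_yyy = (-2160*x + 592*y)/(8325*x^2 - 4320*x*y + 592*y^2 + 657)


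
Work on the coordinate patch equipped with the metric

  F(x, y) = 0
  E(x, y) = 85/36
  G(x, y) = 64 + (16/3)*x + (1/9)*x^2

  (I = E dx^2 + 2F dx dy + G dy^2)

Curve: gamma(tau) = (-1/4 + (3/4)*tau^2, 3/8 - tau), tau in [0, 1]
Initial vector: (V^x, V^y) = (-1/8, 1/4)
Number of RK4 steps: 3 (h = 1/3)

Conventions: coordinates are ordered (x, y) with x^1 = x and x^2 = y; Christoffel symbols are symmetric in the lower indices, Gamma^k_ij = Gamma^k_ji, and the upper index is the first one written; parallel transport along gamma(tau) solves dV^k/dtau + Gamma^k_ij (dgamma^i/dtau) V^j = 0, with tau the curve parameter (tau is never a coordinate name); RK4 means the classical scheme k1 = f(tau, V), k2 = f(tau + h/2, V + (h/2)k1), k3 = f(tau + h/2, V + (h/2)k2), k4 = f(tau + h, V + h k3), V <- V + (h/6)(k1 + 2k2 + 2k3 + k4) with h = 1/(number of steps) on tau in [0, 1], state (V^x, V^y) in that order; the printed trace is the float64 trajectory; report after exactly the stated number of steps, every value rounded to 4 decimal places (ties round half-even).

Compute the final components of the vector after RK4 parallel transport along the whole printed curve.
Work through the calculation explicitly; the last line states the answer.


gamma'(tau) = ((3/2)*tau, -1); f(tau, V)^k = -Gamma^k_ij(gamma(tau)) gamma'^i(tau) V^j; h = 1/3; intermediate values shown to 6 dp
curve data and Christoffel symbols at the stage parameters:
  tau = 0.000000: gamma = (-0.250000, 0.375000), gamma' = (0.000000, -1.000000); Gamma_xxx = 0.000000, Gamma_xxy = 0.000000, Gamma_xyy = -1.117647, Gamma_yxx = 0.000000, Gamma_yxy = 0.042105, Gamma_yyy = 0.000000
  tau = 0.166667: gamma = (-0.229167, 0.208333), gamma' = (0.250000, -1.000000); Gamma_xxx = 0.000000, Gamma_xxy = 0.000000, Gamma_xyy = -1.118627, Gamma_yxx = 0.000000, Gamma_yxy = 0.042068, Gamma_yyy = 0.000000
  tau = 0.333333: gamma = (-0.166667, 0.041667), gamma' = (0.500000, -1.000000); Gamma_xxx = 0.000000, Gamma_xxy = 0.000000, Gamma_xyy = -1.121569, Gamma_yxx = 0.000000, Gamma_yxy = 0.041958, Gamma_yyy = 0.000000
  tau = 0.500000: gamma = (-0.062500, -0.125000), gamma' = (0.750000, -1.000000); Gamma_xxx = 0.000000, Gamma_xxy = 0.000000, Gamma_xyy = -1.126471, Gamma_yxx = 0.000000, Gamma_yxy = 0.041775, Gamma_yyy = 0.000000
  tau = 0.666667: gamma = (0.083333, -0.291667), gamma' = (1.000000, -1.000000); Gamma_xxx = 0.000000, Gamma_xxy = 0.000000, Gamma_xyy = -1.133333, Gamma_yxx = 0.000000, Gamma_yxy = 0.041522, Gamma_yyy = 0.000000
  tau = 0.833333: gamma = (0.270833, -0.458333), gamma' = (1.250000, -1.000000); Gamma_xxx = 0.000000, Gamma_xxy = 0.000000, Gamma_xyy = -1.142157, Gamma_yxx = 0.000000, Gamma_yxy = 0.041202, Gamma_yyy = 0.000000
  tau = 1.000000: gamma = (0.500000, -0.625000), gamma' = (1.500000, -1.000000); Gamma_xxx = 0.000000, Gamma_xxy = 0.000000, Gamma_xyy = -1.152941, Gamma_yxx = 0.000000, Gamma_yxy = 0.040816, Gamma_yyy = 0.000000
step 0: V^x = -0.1250, V^y = 0.2500
step 1: k1 = (-0.279412, -0.005263), k2 = (-0.278676, -0.009838), k3 = (-0.277823, -0.009824), k4 = (-0.276719, -0.014306); V <- V + (h/6)(k1 + 2k2 + 2k3 + k4): V^x = -0.2177, V^y = 0.2467
step 2: k1 = (-0.276723, -0.014312), k2 = (-0.275245, -0.018678), k3 = (-0.274425, -0.018645), k4 = (-0.272582, -0.022826); V <- V + (h/6)(k1 + 2k2 + 2k3 + k4): V^x = -0.3093, V^y = 0.2405
step 3: k1 = (-0.272587, -0.022831), k2 = (-0.270363, -0.026808), k3 = (-0.269606, -0.026758), k4 = (-0.267019, -0.030473); V <- V + (h/6)(k1 + 2k2 + 2k3 + k4): V^x = -0.3993, V^y = 0.2316

Answer: V^x = -0.3993, V^y = 0.2316


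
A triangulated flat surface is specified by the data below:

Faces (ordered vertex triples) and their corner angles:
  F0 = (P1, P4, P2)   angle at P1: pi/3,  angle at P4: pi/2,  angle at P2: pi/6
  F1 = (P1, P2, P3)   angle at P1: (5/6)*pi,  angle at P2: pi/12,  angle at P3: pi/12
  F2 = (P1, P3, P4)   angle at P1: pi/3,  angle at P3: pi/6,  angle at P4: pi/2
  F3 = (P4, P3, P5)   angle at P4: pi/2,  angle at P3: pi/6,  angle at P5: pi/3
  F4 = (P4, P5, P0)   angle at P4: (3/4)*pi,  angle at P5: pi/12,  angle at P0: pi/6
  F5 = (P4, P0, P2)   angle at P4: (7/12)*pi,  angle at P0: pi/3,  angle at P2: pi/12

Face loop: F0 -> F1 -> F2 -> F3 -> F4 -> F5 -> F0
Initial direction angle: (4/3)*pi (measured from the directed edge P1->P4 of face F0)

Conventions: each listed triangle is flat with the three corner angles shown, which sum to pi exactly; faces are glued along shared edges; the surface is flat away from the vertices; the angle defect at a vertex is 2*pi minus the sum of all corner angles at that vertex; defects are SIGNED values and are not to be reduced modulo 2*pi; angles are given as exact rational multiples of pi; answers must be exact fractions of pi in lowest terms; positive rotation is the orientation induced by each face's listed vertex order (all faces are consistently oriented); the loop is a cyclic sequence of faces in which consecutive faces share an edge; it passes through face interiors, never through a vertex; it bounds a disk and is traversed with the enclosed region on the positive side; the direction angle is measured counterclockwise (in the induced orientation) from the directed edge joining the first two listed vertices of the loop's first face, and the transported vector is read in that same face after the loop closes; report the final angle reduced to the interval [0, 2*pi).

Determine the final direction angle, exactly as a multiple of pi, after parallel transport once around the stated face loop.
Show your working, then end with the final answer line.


enclosed vertex P1: corner angles sum to (3/2)*pi, defect = 2*pi - (3/2)*pi = pi/2
enclosed vertex P4: corner angles sum to (17/6)*pi, defect = 2*pi - (17/6)*pi = (-5/6)*pi
adding the enclosed defects to the starting angle (mod 2*pi, induced orientation) gives the holonomy
final angle = (4/3)*pi - pi/3 = pi (mod 2*pi)

Answer: final direction angle = pi


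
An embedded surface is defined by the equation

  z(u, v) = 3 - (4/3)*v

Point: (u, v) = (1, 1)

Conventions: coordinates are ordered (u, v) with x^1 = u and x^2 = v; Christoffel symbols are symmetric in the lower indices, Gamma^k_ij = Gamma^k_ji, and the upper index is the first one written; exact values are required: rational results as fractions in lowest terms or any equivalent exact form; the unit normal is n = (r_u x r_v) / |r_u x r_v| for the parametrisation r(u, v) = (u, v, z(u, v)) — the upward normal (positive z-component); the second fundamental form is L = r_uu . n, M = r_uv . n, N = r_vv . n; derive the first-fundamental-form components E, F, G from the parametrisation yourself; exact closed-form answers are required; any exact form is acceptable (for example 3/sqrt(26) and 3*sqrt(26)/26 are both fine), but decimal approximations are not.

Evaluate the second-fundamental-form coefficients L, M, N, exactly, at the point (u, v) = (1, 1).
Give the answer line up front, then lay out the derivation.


Answer: L = 0, M = 0, N = 0

z_u = 0, z_v = -4/3, z_uu = 0, z_uv = 0, z_vv = 0
E = 1, F = 0, G = 25/9; answer radicand W^2 = 25/9
unnormalised second-form numerators: l = 0, m = 0, n = 0; L = l/sqrt(25/9), and similarly M = m/sqrt(W^2), N = n/sqrt(W^2)


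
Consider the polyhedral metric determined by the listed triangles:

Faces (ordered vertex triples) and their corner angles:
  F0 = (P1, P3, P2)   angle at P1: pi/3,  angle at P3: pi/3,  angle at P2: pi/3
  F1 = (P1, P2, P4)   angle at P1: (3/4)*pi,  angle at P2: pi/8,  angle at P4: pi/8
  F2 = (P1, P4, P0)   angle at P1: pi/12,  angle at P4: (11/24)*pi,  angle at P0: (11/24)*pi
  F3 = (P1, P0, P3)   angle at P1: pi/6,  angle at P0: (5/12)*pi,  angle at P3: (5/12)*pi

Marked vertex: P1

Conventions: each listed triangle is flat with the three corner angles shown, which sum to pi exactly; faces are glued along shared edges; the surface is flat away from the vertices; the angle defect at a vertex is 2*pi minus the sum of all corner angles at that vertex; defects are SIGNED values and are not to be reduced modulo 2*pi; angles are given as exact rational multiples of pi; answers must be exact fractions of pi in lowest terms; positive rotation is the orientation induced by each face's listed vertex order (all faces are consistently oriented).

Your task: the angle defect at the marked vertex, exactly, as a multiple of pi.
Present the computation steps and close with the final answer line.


Sum of corner angles at P1: (4/3)*pi
defect = 2*pi - (4/3)*pi

Answer: defect(P1) = (2/3)*pi


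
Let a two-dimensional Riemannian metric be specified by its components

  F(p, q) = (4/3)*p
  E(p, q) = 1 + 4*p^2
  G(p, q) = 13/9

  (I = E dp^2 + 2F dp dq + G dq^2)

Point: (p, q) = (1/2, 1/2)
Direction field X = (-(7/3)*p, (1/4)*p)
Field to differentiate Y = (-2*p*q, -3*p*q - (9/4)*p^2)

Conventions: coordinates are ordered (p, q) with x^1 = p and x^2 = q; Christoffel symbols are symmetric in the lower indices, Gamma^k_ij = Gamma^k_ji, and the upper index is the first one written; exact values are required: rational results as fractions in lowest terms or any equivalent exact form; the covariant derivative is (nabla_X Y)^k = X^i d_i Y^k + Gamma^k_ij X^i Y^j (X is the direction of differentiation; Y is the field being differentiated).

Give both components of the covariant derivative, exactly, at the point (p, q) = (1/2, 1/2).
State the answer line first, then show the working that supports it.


Answer: (nabla_X Y)^p = 401/264, (nabla_X Y)^q = 793/176

E = 2, F = 2/3, G = 13/9 at the point
E_p = 4, E_q = 0, F_p = 4/3, F_q = 0, G_p = 0, G_q = 0
EG - F^2 = 22/9;  g^inv = (9/22) * [[13/9, -2/3], [-2/3, 2]]
first-kind symbols [ij,l] = (1/2)(d_i g_jl + d_j g_il - d_l g_ij): [pp,p] = E_p/2 = 2, [pp,q] = F_p - E_q/2 = 4/3, [pq,p] = E_q/2 = 0, [pq,q] = G_p/2 = 0, [qq,p] = F_q - G_p/2 = 0, [qq,q] = G_q/2 = 0
Gamma^p_ij = (G*[ij,p] - F*[ij,q])/(EG - F^2), Gamma^q_ij = (E*[ij,q] - F*[ij,p])/(EG - F^2)
Gamma_ppp = 9/11, Gamma_ppq = 0, Gamma_pqq = 0, Gamma_qpp = 6/11, Gamma_qpq = 0, Gamma_qqq = 0
X = (-7/6, 1/8), Y = (-1/2, -21/16) at the point


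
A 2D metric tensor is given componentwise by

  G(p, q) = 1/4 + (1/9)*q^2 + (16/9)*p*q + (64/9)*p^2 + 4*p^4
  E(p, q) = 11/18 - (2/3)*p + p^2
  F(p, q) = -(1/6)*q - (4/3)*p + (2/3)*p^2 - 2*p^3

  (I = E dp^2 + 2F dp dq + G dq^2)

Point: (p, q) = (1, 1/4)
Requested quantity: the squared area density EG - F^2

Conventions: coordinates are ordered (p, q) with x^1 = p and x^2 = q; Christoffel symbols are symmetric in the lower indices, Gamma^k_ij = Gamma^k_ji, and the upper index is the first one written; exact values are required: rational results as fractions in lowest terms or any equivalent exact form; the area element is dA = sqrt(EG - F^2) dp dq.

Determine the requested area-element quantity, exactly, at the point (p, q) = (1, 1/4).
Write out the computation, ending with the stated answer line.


E = 17/18, F = -65/24, G = 189/16; EG - F^2 = 2201/576

Answer: EG - F^2 = 2201/576


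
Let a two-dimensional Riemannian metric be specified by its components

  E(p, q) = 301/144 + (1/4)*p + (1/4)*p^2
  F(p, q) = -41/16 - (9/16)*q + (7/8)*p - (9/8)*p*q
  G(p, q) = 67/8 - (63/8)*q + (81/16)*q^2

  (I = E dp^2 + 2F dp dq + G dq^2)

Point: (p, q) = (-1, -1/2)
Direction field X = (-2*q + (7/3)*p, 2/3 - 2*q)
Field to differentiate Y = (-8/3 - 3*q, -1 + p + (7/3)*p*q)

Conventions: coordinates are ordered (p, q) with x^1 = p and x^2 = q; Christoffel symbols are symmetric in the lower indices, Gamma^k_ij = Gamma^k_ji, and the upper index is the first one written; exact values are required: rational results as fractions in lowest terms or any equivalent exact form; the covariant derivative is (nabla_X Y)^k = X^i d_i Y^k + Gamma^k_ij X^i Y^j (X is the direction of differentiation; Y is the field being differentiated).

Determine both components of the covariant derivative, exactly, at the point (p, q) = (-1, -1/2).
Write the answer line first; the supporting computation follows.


Answer: (nabla_X Y)^p = -204073/67060, (nabla_X Y)^q = -99341/43110

E = 301/144, F = -119/32, G = 869/64 at the point
E_p = -1/4, E_q = 0, F_p = 23/16, F_q = 9/16, G_p = 0, G_q = -207/16
EG - F^2 = 16765/1152;  g^inv = (1152/16765) * [[869/64, 119/32], [119/32, 301/144]]
first-kind symbols [ij,l] = (1/2)(d_i g_jl + d_j g_il - d_l g_ij): [pp,p] = E_p/2 = -1/8, [pp,q] = F_p - E_q/2 = 23/16, [pq,p] = E_q/2 = 0, [pq,q] = G_p/2 = 0, [qq,p] = F_q - G_p/2 = 9/16, [qq,q] = G_q/2 = -207/32
Gamma^p_ij = (G*[ij,p] - F*[ij,q])/(EG - F^2), Gamma^q_ij = (E*[ij,q] - F*[ij,p])/(EG - F^2)
Gamma_ppp = 4203/16765, Gamma_ppq = 0, Gamma_pqq = -37827/33530, Gamma_qpp = 418/2395, Gamma_qpq = 0, Gamma_qqq = -1881/2395
X = (-4/3, 5/3), Y = (-7/6, -5/6) at the point


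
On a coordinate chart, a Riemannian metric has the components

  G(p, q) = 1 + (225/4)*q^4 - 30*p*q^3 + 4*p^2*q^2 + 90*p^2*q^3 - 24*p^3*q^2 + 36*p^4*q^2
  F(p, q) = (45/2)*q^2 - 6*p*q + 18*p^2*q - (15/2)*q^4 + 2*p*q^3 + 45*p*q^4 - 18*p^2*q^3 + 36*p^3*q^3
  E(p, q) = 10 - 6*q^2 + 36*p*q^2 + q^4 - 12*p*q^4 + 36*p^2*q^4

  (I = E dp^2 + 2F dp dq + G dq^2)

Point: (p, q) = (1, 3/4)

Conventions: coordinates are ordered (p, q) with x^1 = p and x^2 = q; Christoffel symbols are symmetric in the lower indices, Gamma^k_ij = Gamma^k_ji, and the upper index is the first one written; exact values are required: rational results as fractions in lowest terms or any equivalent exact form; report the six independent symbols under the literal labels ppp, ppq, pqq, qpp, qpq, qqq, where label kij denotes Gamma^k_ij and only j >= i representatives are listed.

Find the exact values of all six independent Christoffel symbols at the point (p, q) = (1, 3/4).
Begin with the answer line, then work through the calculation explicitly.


Answer: Gamma_ppp = 20088/88981, Gamma_ppq = 44640/88981, Gamma_pqq = 90768/88981, Gamma_qpp = 24948/88981, Gamma_qpq = 55440/88981, Gamma_qqq = 112728/88981

E = 8905/256, F = 21483/512, G = 54385/1024 at the point
E_p = 2511/64, E_q = 1395/16, F_p = 17397/256, F_q = 4569/32, G_p = 3465/32, G_q = 14091/64
EG - F^2 = 88981/1024;  g^inv = (1024/88981) * [[54385/1024, -21483/512], [-21483/512, 8905/256]]
first-kind symbols [ij,l] = (1/2)(d_i g_jl + d_j g_il - d_l g_ij): [pp,p] = E_p/2 = 2511/128, [pp,q] = F_p - E_q/2 = 6237/256, [pq,p] = E_q/2 = 1395/32, [pq,q] = G_p/2 = 3465/64, [qq,p] = F_q - G_p/2 = 5673/64, [qq,q] = G_q/2 = 14091/128
Gamma^p_ij = (G*[ij,p] - F*[ij,q])/(EG - F^2), Gamma^q_ij = (E*[ij,q] - F*[ij,p])/(EG - F^2)


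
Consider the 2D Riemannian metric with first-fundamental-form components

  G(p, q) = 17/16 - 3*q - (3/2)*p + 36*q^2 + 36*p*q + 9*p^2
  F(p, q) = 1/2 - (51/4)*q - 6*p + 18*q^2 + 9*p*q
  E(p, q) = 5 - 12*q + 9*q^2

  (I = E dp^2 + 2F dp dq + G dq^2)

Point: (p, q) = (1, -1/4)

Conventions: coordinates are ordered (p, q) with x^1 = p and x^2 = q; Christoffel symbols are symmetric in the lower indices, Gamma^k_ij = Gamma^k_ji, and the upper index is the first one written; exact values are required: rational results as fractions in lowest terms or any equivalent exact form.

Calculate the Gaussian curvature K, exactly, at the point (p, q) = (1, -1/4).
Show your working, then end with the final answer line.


E = 137/16, F = -55/16, G = 41/16, EG - F^2 = 81/8 at the point
E_p = 0, E_q = -33/2, F_p = -33/4, F_q = -51/4, G_p = 15/2, G_q = 15
E_qq = 18, F_pq = 9, G_pp = 18
Apply the Brioschi formula K = (det M1 - det M2)/(EG - F^2)^2 over the derivative matrices of E, F, G.
M1 = [[-E_qq/2 + F_pq - G_pp/2, E_p/2, F_p - E_q/2], [F_q - G_p/2, E, F], [G_q/2, F, G]] = [[-9, 0, 0], [-33/2, 137/16, -55/16], [15/2, -55/16, 41/16]]; det M1 = -729/8
M2 = [[0, E_q/2, G_p/2], [E_q/2, E, F], [G_p/2, F, G]] = [[0, -33/4, 15/4], [-33/4, 137/16, -55/16], [15/4, -55/16, 41/16]]; det M2 = -657/8
det M1 - det M2 = -9; K = -9 / (81/8)^2 = -64/729

Answer: K = -64/729


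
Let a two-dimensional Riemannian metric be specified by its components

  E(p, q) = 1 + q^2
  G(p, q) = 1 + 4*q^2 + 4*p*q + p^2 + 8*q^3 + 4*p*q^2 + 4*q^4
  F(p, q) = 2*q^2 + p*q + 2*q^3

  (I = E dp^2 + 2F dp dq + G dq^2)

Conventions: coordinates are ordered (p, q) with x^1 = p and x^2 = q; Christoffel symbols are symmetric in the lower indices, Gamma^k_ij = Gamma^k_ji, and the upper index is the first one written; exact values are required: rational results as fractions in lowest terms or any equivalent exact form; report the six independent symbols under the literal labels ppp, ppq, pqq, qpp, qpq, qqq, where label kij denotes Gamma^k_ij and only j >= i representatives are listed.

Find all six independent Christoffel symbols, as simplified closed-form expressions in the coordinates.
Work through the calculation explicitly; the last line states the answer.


E = 1 + q^2; F = 2*q^2 + p*q + 2*q^3; G = 1 + 4*q^2 + 4*p*q + p^2 + 8*q^3 + 4*p*q^2 + 4*q^4
Gamma^k_ij = (1/2) g^{kl} (d_i g_jl + d_j g_il - d_l g_ij), with g^inv = (1/(EG-F^2)) [[G, -F], [-F, E]]
first partials: E_p = 0, E_q = 2*q, F_p = q, F_q = 4*q + p + 6*q^2, G_p = 4*q + 2*p + 4*q^2, G_q = 8*q + 4*p + 24*q^2 + 8*p*q + 16*q^3
D = EG - F^2 = 1 + 5*q^2 + 4*p*q + p^2 + 8*q^3 + 4*p*q^2 + 4*q^4
expanded: Gamma^p_pp = (G E_p - 2F F_p + F E_q)/(2D), Gamma^p_pq = (G E_q - F G_p)/(2D), Gamma^p_qq = (2G F_q - G G_p - F G_q)/(2D), Gamma^q_pp = (2E F_p - E E_q - F E_p)/(2D), Gamma^q_pq = (E G_p - F E_q)/(2D), Gamma^q_qq = (E G_q - 2F F_q + F G_p)/(2D); substitute and cancel common factors

Answer: Gamma_ppp = 0, Gamma_ppq = q/(p^2 + 4*p*q^2 + 4*p*q + 4*q^4 + 8*q^3 + 5*q^2 + 1), Gamma_pqq = (4*q^2 + 2*q)/(p^2 + 4*p*q^2 + 4*p*q + 4*q^4 + 8*q^3 + 5*q^2 + 1), Gamma_qpp = 0, Gamma_qpq = (p + 2*q^2 + 2*q)/(p^2 + 4*p*q^2 + 4*p*q + 4*q^4 + 8*q^3 + 5*q^2 + 1), Gamma_qqq = (4*p*q + 2*p + 8*q^3 + 12*q^2 + 4*q)/(p^2 + 4*p*q^2 + 4*p*q + 4*q^4 + 8*q^3 + 5*q^2 + 1)


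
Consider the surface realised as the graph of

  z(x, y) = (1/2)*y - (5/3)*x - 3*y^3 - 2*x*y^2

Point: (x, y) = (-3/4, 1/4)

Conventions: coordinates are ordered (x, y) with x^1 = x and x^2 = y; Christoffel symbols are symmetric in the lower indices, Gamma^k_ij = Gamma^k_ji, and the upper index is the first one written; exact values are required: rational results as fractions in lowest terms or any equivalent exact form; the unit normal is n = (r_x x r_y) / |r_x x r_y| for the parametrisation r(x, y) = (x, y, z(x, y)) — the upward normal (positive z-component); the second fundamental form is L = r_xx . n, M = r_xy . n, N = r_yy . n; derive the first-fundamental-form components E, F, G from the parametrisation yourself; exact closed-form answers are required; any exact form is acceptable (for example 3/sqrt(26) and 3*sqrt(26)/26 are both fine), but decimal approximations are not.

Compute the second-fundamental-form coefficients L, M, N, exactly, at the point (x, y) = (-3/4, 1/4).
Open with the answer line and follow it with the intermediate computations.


Answer: L = 0, M = -48*sqrt(10789)/10789, N = -72*sqrt(10789)/10789

z_x = -43/24, z_y = 11/16, z_xx = 0, z_xy = -1, z_yy = -3/2
E = 2425/576, F = -473/384, G = 377/256; answer radicand W^2 = 10789/2304
unnormalised second-form numerators: l = 0, m = -1, n = -3/2; L = l/sqrt(10789/2304), and similarly M = m/sqrt(W^2), N = n/sqrt(W^2)


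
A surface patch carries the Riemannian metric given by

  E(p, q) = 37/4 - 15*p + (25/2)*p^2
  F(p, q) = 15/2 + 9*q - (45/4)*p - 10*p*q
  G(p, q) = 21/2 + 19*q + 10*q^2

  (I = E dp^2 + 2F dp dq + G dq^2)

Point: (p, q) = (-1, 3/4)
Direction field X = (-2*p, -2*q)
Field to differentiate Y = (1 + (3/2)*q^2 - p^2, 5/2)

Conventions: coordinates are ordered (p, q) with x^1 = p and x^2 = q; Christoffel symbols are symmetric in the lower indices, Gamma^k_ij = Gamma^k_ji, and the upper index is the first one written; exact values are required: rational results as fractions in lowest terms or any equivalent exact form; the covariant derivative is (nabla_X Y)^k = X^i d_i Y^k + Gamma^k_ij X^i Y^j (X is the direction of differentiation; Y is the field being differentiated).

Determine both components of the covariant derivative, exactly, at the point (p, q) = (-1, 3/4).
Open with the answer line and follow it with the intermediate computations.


Answer: (nabla_X Y)^p = -695/776, (nabla_X Y)^q = -1155/776

E = 147/4, F = 33, G = 243/8 at the point
E_p = -40, E_q = 0, F_p = -75/4, F_q = 19, G_p = 0, G_q = 34
EG - F^2 = 873/32;  g^inv = (32/873) * [[243/8, -33], [-33, 147/4]]
first-kind symbols [ij,l] = (1/2)(d_i g_jl + d_j g_il - d_l g_ij): [pp,p] = E_p/2 = -20, [pp,q] = F_p - E_q/2 = -75/4, [pq,p] = E_q/2 = 0, [pq,q] = G_p/2 = 0, [qq,p] = F_q - G_p/2 = 19, [qq,q] = G_q/2 = 17
Gamma^p_ij = (G*[ij,p] - F*[ij,q])/(EG - F^2), Gamma^q_ij = (E*[ij,q] - F*[ij,p])/(EG - F^2)
Gamma_ppp = 40/97, Gamma_ppq = 0, Gamma_pqq = 172/291, Gamma_qpp = -310/291, Gamma_qpq = 0, Gamma_qqq = -8/97
X = (2, -3/2), Y = (27/32, 5/2) at the point


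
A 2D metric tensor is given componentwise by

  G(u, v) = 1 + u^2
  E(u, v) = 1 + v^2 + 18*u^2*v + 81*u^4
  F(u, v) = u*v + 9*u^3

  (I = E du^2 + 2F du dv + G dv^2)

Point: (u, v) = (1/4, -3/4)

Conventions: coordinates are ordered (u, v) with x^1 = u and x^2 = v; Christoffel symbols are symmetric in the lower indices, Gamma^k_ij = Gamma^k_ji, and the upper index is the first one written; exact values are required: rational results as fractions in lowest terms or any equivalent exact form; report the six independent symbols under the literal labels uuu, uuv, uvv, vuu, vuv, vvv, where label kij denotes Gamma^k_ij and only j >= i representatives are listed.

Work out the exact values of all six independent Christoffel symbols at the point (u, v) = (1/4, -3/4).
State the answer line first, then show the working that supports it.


Answer: Gamma_uuu = -216/281, Gamma_uuv = -48/281, Gamma_uvv = 0, Gamma_vuu = 288/281, Gamma_vuv = 64/281, Gamma_vvv = 0

E = 265/256, F = -3/64, G = 17/16 at the point
E_u = -27/16, E_v = -3/8, F_u = 15/16, F_v = 1/4, G_u = 1/2, G_v = 0
EG - F^2 = 281/256;  g^inv = (256/281) * [[17/16, 3/64], [3/64, 265/256]]
first-kind symbols [ij,l] = (1/2)(d_i g_jl + d_j g_il - d_l g_ij): [uu,u] = E_u/2 = -27/32, [uu,v] = F_u - E_v/2 = 9/8, [uv,u] = E_v/2 = -3/16, [uv,v] = G_u/2 = 1/4, [vv,u] = F_v - G_u/2 = 0, [vv,v] = G_v/2 = 0
Gamma^u_ij = (G*[ij,u] - F*[ij,v])/(EG - F^2), Gamma^v_ij = (E*[ij,v] - F*[ij,u])/(EG - F^2)


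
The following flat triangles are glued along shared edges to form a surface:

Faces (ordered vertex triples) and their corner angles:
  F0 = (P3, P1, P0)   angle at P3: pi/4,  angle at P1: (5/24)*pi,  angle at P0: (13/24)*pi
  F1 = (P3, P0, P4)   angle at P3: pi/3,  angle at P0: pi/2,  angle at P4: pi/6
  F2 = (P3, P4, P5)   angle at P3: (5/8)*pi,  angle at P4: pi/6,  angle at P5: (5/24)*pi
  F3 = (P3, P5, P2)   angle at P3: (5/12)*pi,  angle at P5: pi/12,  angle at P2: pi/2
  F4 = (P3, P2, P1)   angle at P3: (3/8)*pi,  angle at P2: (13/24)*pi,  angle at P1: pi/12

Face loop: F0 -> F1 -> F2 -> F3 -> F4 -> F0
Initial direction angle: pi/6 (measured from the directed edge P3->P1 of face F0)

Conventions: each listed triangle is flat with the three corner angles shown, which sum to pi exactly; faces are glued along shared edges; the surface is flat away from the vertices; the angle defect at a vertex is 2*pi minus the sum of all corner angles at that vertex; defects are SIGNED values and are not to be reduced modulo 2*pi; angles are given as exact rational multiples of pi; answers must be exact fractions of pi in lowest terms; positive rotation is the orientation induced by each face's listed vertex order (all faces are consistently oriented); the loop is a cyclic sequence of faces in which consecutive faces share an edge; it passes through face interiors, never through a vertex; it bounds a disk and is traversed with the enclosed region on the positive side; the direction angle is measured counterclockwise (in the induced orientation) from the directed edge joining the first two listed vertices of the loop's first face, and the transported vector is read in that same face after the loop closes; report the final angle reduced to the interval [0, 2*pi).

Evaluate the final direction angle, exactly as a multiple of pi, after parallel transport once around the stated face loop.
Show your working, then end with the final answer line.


enclosed vertex P3: corner angles sum to 2*pi, defect = 2*pi - 2*pi = 0
summing the enclosed defects onto the initial angle, mod 2*pi in the induced orientation:
final angle = pi/6 + 0 = pi/6 (mod 2*pi)

Answer: final direction angle = pi/6


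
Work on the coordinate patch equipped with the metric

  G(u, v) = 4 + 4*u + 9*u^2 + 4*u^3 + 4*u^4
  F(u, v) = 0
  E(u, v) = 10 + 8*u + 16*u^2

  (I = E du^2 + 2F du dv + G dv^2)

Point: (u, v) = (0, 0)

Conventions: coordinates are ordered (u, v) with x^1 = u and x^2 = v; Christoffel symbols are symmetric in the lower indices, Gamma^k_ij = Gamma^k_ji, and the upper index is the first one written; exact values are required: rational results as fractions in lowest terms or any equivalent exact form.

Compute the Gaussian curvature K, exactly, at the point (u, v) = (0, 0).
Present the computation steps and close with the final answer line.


E = 10, F = 0, G = 4, EG - F^2 = 40 at the point
E_u = 8, E_v = 0, F_u = 0, F_v = 0, G_u = 4, G_v = 0
E_vv = 0, F_uv = 0, G_uu = 18
Apply the Brioschi formula K = (det M1 - det M2)/(EG - F^2)^2 over the derivative matrices of E, F, G.
M1 = [[-E_vv/2 + F_uv - G_uu/2, E_u/2, F_u - E_v/2], [F_v - G_u/2, E, F], [G_v/2, F, G]] = [[-9, 4, 0], [-2, 10, 0], [0, 0, 4]]; det M1 = -328
M2 = [[0, E_v/2, G_u/2], [E_v/2, E, F], [G_u/2, F, G]] = [[0, 0, 2], [0, 10, 0], [2, 0, 4]]; det M2 = -40
det M1 - det M2 = -288; K = -288 / (40)^2 = -9/50

Answer: K = -9/50


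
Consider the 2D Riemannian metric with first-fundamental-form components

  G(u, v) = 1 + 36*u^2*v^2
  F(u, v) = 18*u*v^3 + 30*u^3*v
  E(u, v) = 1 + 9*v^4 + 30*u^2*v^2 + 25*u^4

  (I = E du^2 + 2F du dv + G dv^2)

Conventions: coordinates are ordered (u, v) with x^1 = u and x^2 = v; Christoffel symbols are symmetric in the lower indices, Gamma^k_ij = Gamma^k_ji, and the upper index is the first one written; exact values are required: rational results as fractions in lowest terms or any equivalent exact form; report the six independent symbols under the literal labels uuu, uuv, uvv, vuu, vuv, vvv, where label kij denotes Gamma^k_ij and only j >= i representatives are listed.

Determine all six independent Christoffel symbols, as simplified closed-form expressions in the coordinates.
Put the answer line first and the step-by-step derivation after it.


Answer: Gamma_uuu = (50*u^3 + 30*u*v^2)/(25*u^4 + 66*u^2*v^2 + 9*v^4 + 1), Gamma_uuv = (30*u^2*v + 18*v^3)/(25*u^4 + 66*u^2*v^2 + 9*v^4 + 1), Gamma_uvv = (30*u^3 + 18*u*v^2)/(25*u^4 + 66*u^2*v^2 + 9*v^4 + 1), Gamma_vuu = 60*u^2*v/(25*u^4 + 66*u^2*v^2 + 9*v^4 + 1), Gamma_vuv = 36*u*v^2/(25*u^4 + 66*u^2*v^2 + 9*v^4 + 1), Gamma_vvv = 36*u^2*v/(25*u^4 + 66*u^2*v^2 + 9*v^4 + 1)

E = 1 + 9*v^4 + 30*u^2*v^2 + 25*u^4; F = 18*u*v^3 + 30*u^3*v; G = 1 + 36*u^2*v^2
Gamma^k_ij = (1/2) g^{kl} (d_i g_jl + d_j g_il - d_l g_ij), with g^inv = (1/(EG-F^2)) [[G, -F], [-F, E]]
first partials: E_u = 60*u*v^2 + 100*u^3, E_v = 36*v^3 + 60*u^2*v, F_u = 18*v^3 + 90*u^2*v, F_v = 54*u*v^2 + 30*u^3, G_u = 72*u*v^2, G_v = 72*u^2*v
D = EG - F^2 = 1 + 9*v^4 + 66*u^2*v^2 + 25*u^4
expanded: Gamma^u_uu = (G E_u - 2F F_u + F E_v)/(2D), Gamma^u_uv = (G E_v - F G_u)/(2D), Gamma^u_vv = (2G F_v - G G_u - F G_v)/(2D), Gamma^v_uu = (2E F_u - E E_v - F E_u)/(2D), Gamma^v_uv = (E G_u - F E_v)/(2D), Gamma^v_vv = (E G_v - 2F F_v + F G_u)/(2D); substitute and cancel common factors


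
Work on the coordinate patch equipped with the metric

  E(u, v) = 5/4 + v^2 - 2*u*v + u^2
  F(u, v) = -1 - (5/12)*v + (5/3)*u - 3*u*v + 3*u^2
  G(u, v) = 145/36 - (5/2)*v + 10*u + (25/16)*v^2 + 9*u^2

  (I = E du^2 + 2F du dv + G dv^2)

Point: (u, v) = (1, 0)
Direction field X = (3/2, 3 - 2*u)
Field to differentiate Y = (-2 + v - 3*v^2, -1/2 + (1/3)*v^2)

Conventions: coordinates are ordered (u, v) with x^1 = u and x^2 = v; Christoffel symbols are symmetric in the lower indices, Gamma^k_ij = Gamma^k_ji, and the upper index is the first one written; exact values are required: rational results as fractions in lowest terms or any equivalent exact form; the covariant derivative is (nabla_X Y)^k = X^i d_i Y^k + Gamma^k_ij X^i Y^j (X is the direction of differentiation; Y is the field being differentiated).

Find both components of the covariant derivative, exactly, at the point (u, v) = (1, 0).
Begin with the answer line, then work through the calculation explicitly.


Answer: (nabla_X Y)^u = 31061/2550, (nabla_X Y)^v = -3871/850

E = 9/4, F = 11/3, G = 829/36 at the point
E_u = 2, E_v = -2, F_u = 23/3, F_v = -41/12, G_u = 28, G_v = -5/2
EG - F^2 = 5525/144;  g^inv = (144/5525) * [[829/36, -11/3], [-11/3, 9/4]]
first-kind symbols [ij,l] = (1/2)(d_i g_jl + d_j g_il - d_l g_ij): [uu,u] = E_u/2 = 1, [uu,v] = F_u - E_v/2 = 26/3, [uv,u] = E_v/2 = -1, [uv,v] = G_u/2 = 14, [vv,u] = F_v - G_u/2 = -209/12, [vv,v] = G_v/2 = -5/4
Gamma^u_ij = (G*[ij,u] - F*[ij,v])/(EG - F^2), Gamma^v_ij = (E*[ij,v] - F*[ij,u])/(EG - F^2)
Gamma_uuu = -252/1105, Gamma_uuv = -10708/5525, Gamma_uvv = -171281/16575, Gamma_vuu = 456/1105, Gamma_vuv = 5064/5525, Gamma_vvv = 8791/5525
X = (3/2, 1), Y = (-2, -1/2) at the point


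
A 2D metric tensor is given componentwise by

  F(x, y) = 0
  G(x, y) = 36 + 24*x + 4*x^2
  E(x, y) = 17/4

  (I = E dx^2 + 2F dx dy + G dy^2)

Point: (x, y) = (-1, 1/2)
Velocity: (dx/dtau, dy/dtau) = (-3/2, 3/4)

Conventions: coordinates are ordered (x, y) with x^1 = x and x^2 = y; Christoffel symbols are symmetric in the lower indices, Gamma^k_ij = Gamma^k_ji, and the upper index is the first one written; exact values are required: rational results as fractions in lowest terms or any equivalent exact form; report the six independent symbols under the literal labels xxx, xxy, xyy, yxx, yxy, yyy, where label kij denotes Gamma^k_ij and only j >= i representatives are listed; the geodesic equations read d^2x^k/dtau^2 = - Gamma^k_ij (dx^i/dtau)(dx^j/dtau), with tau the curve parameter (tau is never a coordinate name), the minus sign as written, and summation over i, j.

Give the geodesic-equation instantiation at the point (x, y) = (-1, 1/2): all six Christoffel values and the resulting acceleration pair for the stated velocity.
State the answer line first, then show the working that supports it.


Answer: Gamma_xxx = 0, Gamma_xxy = 0, Gamma_xyy = -32/17, Gamma_yxx = 0, Gamma_yxy = 1/2, Gamma_yyy = 0; accelerations (d^2x/dtau^2, d^2y/dtau^2) = (18/17, 9/8)

E = 17/4, F = 0, G = 16 at the point
E_x = 0, E_y = 0, F_x = 0, F_y = 0, G_x = 16, G_y = 0
EG - F^2 = 68;  g^inv = (1/68) * [[16, 0], [0, 17/4]]
first-kind symbols [ij,l] = (1/2)(d_i g_jl + d_j g_il - d_l g_ij): [xx,x] = E_x/2 = 0, [xx,y] = F_x - E_y/2 = 0, [xy,x] = E_y/2 = 0, [xy,y] = G_x/2 = 8, [yy,x] = F_y - G_x/2 = -8, [yy,y] = G_y/2 = 0
Gamma^x_ij = (G*[ij,x] - F*[ij,y])/(EG - F^2), Gamma^y_ij = (E*[ij,y] - F*[ij,x])/(EG - F^2)
Gamma_xxx = 0, Gamma_xxy = 0, Gamma_xyy = -32/17, Gamma_yxx = 0, Gamma_yxy = 1/2, Gamma_yyy = 0
d^2x/dtau^2 = -(Gamma_xxx*(-3/2)^2 + 2*Gamma_xxy*(-3/2)*(3/4) + Gamma_xyy*(3/4)^2) = 18/17
d^2y/dtau^2 = -(Gamma_yxx*(-3/2)^2 + 2*Gamma_yxy*(-3/2)*(3/4) + Gamma_yyy*(3/4)^2) = 9/8


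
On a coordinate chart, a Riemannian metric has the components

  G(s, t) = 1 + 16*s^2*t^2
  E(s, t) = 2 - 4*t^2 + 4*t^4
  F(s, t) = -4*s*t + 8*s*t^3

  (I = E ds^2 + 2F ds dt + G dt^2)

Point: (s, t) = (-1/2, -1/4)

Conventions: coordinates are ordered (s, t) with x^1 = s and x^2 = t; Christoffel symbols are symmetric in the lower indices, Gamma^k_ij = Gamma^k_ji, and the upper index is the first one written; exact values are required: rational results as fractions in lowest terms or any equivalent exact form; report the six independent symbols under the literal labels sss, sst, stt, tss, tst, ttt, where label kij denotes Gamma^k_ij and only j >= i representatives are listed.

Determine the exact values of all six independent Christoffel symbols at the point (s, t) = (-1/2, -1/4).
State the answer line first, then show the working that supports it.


Answer: Gamma_sss = 0, Gamma_sst = 56/129, Gamma_stt = 112/129, Gamma_tss = 0, Gamma_tst = -32/129, Gamma_ttt = -64/129

E = 113/64, F = -7/16, G = 5/4 at the point
E_s = 0, E_t = 7/4, F_s = 7/8, F_t = 5/4, G_s = -1, G_t = -2
EG - F^2 = 129/64;  g^inv = (64/129) * [[5/4, 7/16], [7/16, 113/64]]
first-kind symbols [ij,l] = (1/2)(d_i g_jl + d_j g_il - d_l g_ij): [ss,s] = E_s/2 = 0, [ss,t] = F_s - E_t/2 = 0, [st,s] = E_t/2 = 7/8, [st,t] = G_s/2 = -1/2, [tt,s] = F_t - G_s/2 = 7/4, [tt,t] = G_t/2 = -1
Gamma^s_ij = (G*[ij,s] - F*[ij,t])/(EG - F^2), Gamma^t_ij = (E*[ij,t] - F*[ij,s])/(EG - F^2)


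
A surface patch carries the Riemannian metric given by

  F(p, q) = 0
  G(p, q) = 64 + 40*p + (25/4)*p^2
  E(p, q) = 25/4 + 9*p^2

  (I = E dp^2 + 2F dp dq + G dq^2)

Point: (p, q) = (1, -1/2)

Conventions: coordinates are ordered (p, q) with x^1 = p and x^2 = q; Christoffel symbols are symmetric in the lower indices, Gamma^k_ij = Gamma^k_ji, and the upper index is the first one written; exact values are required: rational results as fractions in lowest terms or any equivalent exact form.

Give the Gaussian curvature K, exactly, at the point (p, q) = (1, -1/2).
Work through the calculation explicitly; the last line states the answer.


E = 61/4, F = 0, G = 441/4, EG - F^2 = 26901/16 at the point
E_p = 18, E_q = 0, F_p = 0, F_q = 0, G_p = 105/2, G_q = 0
E_qq = 0, F_pq = 0, G_pp = 25/2
K follows from Brioschi's formula, (det M1 - det M2)/(EG - F^2)^2.
M1 = [[-E_qq/2 + F_pq - G_pp/2, E_p/2, F_p - E_q/2], [F_q - G_p/2, E, F], [G_q/2, F, G]] = [[-25/4, 9, 0], [-105/4, 61/4, 0], [0, 0, 441/4]]; det M1 = 994455/64
M2 = [[0, E_q/2, G_p/2], [E_q/2, E, F], [G_p/2, F, G]] = [[0, 0, 105/4], [0, 61/4, 0], [105/4, 0, 441/4]]; det M2 = -672525/64
det M1 - det M2 = 416745/16; K = 416745/16 / (26901/16)^2 = 240/26047

Answer: K = 240/26047


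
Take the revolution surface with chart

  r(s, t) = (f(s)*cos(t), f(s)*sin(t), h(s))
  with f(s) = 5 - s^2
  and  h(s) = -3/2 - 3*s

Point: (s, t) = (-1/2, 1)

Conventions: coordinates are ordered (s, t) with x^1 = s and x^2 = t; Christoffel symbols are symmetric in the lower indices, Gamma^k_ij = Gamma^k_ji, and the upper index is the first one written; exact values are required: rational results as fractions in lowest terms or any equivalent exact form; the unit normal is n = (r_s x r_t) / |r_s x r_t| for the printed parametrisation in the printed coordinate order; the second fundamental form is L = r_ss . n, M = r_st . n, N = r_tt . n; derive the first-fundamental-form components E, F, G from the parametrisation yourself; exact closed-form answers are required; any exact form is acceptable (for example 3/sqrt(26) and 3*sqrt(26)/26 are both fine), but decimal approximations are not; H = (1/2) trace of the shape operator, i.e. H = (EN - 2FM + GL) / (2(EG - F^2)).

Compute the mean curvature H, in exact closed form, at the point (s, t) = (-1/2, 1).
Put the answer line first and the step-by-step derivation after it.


Answer: H = -117*sqrt(10)/1900

f = 19/4, f' = 1, f'' = -2, h' = -3, h'' = 0
E = 10, F = 0, G = 361/16; answer radicand W^2 = 10
unnormalised second-form numerators: l = -6, m = 0, n = -57/4; L = l/sqrt(10), and similarly M = m/sqrt(W^2), N = n/sqrt(W^2)
H = (E*n - 2*F*m + G*l) / (2*(EG - F^2)*sqrt(W^2)); E*n - 2*F*m + G*l = -2223/8, EG - F^2 = 1805/8, so H = (-117/190)/sqrt(10)


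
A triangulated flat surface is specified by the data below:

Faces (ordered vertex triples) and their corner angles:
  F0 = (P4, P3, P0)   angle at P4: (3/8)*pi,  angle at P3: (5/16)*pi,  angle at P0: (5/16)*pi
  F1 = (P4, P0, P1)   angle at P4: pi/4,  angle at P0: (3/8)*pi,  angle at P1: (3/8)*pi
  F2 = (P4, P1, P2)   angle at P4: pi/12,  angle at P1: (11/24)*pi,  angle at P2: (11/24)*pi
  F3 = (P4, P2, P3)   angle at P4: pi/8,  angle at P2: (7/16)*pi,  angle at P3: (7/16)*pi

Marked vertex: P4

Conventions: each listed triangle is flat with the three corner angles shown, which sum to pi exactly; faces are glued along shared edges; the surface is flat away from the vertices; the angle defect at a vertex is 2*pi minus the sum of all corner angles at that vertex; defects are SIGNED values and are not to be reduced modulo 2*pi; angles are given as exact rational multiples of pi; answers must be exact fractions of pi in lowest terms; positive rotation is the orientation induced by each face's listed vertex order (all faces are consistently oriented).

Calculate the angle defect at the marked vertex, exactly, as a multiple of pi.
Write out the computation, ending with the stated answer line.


Sum of corner angles at P4: (5/6)*pi
defect = 2*pi - (5/6)*pi

Answer: defect(P4) = (7/6)*pi


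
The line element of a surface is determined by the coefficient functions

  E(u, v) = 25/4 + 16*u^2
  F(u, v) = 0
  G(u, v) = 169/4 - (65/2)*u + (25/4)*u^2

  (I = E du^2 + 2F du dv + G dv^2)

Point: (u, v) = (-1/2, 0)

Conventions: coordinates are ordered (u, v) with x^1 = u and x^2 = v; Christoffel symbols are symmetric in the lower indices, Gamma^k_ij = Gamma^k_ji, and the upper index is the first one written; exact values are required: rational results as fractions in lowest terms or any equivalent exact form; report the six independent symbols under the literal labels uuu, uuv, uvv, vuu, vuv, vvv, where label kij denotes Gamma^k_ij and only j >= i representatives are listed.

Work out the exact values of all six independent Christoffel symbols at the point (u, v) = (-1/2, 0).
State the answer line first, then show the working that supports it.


Answer: Gamma_uuu = -32/41, Gamma_uuv = 0, Gamma_uvv = 155/82, Gamma_vuu = 0, Gamma_vuv = -10/31, Gamma_vvv = 0

E = 41/4, F = 0, G = 961/16 at the point
E_u = -16, E_v = 0, F_u = 0, F_v = 0, G_u = -155/4, G_v = 0
EG - F^2 = 39401/64;  g^inv = (64/39401) * [[961/16, 0], [0, 41/4]]
first-kind symbols [ij,l] = (1/2)(d_i g_jl + d_j g_il - d_l g_ij): [uu,u] = E_u/2 = -8, [uu,v] = F_u - E_v/2 = 0, [uv,u] = E_v/2 = 0, [uv,v] = G_u/2 = -155/8, [vv,u] = F_v - G_u/2 = 155/8, [vv,v] = G_v/2 = 0
Gamma^u_ij = (G*[ij,u] - F*[ij,v])/(EG - F^2), Gamma^v_ij = (E*[ij,v] - F*[ij,u])/(EG - F^2)
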